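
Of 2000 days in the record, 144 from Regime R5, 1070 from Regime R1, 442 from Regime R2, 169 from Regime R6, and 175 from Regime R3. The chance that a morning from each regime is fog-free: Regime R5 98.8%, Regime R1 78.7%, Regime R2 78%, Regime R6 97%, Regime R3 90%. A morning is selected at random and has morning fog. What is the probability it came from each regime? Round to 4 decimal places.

Regime R5 0.0049, Regime R1 0.6522, Regime R2 0.2783, Regime R6 0.0145, Regime R3 0.0501

Taking complements, P(fog | each) = Regime R5 0.012, Regime R1 0.213, Regime R2 0.22, Regime R6 0.03, Regime R3 0.1.
Compute prior × likelihood for every hypothesis:
  Regime R5: 0.072 × 0.012 = 0.000864
  Regime R1: 0.535 × 0.213 = 0.113955
  Regime R2: 0.221 × 0.22 = 0.04862
  Regime R6: 0.0845 × 0.03 = 0.002535
  Regime R3: 0.0875 × 0.1 = 0.00875
Normalizing constant = 0.174724.
P(Regime R5 | fog) = 0.000864/0.174724 ≈ 0.0049
P(Regime R1 | fog) = 0.113955/0.174724 ≈ 0.6522
P(Regime R2 | fog) = 0.04862/0.174724 ≈ 0.2783
P(Regime R6 | fog) = 0.002535/0.174724 ≈ 0.0145
P(Regime R3 | fog) = 0.00875/0.174724 ≈ 0.0501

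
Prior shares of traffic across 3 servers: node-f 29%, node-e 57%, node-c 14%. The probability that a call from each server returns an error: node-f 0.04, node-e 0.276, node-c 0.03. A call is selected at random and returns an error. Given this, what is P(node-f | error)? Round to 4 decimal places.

0.0670

Unnormalized posteriors (prior × likelihood):
  node-f: 0.29 × 0.04 = 0.0116
  node-e: 0.57 × 0.276 = 0.15732
  node-c: 0.14 × 0.03 = 0.0042
Sum = 0.17312.
P(node-f | evidence) = 0.0116 / 0.17312 ≈ 0.0670.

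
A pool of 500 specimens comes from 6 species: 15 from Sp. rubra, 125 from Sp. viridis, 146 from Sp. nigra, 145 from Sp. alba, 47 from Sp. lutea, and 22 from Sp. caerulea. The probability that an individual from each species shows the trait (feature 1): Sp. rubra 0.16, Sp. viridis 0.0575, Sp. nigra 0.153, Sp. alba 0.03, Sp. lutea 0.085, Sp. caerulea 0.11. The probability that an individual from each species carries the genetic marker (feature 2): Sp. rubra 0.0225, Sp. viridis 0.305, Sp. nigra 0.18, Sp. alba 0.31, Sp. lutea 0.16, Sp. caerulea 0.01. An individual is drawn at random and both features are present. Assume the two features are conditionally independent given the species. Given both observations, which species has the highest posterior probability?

Prior × likelihood for each hypothesis:
  Sp. rubra: 0.03 × 0.16 × 0.0225 = 0.000108
  Sp. viridis: 0.25 × 0.0575 × 0.305 = 0.004384375
  Sp. nigra: 0.292 × 0.153 × 0.18 = 0.00804168
  Sp. alba: 0.29 × 0.03 × 0.31 = 0.002697
  Sp. lutea: 0.094 × 0.085 × 0.16 = 0.0012784
  Sp. caerulea: 0.044 × 0.11 × 0.01 = 0.0000484
Normalizing constant = 0.016557855.
Largest term belongs to Sp. nigra, so Sp. nigra is most probable.

Sp. nigra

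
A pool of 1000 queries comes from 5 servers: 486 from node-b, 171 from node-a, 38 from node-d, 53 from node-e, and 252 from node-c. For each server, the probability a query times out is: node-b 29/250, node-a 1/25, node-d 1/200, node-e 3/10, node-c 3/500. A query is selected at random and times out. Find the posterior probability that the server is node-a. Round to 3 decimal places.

0.085

Prior × likelihood for each hypothesis:
  node-b: 0.486 × 0.116 = 0.056376
  node-a: 0.171 × 0.04 = 0.00684
  node-d: 0.038 × 0.005 = 0.00019
  node-e: 0.053 × 0.3 = 0.0159
  node-c: 0.252 × 0.006 = 0.001512
Sum = 0.080818.
P(node-a | evidence) = 0.00684 / 0.080818 ≈ 0.085.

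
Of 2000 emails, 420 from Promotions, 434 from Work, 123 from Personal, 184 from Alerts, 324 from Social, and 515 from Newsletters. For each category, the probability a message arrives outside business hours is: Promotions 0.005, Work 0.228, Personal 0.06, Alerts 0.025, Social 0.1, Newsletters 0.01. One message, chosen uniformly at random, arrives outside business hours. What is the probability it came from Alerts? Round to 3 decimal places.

Compute prior × likelihood for every hypothesis:
  Promotions: 0.21 × 0.005 = 0.00105
  Work: 0.217 × 0.228 = 0.049476
  Personal: 0.0615 × 0.06 = 0.00369
  Alerts: 0.092 × 0.025 = 0.0023
  Social: 0.162 × 0.1 = 0.0162
  Newsletters: 0.2575 × 0.01 = 0.002575
Sum = 0.075291.
P(Alerts | evidence) = 0.0023 / 0.075291 ≈ 0.031.

0.031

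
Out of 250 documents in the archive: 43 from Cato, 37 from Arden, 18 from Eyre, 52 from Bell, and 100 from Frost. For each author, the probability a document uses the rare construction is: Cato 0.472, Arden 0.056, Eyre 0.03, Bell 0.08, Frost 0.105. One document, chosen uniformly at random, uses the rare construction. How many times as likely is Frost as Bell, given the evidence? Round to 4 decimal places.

Compute prior × likelihood for every hypothesis:
  Cato: 0.172 × 0.472 = 0.081184
  Arden: 0.148 × 0.056 = 0.008288
  Eyre: 0.072 × 0.03 = 0.00216
  Bell: 0.208 × 0.08 = 0.01664
  Frost: 0.4 × 0.105 = 0.042
Sum = 0.150272.
The ratio is 0.042 / 0.01664 (the normalizer cancels) = 2.5240.

2.5240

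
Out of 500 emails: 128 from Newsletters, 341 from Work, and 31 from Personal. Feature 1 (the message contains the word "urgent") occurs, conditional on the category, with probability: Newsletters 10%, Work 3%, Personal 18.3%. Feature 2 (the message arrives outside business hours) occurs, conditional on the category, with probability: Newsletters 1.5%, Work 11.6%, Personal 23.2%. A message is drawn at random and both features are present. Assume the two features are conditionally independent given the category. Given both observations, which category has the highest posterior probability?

By Bayes' rule, posterior ∝ prior × likelihood:
  Newsletters: 0.256 × 0.1 × 0.015 = 0.000384
  Work: 0.682 × 0.03 × 0.116 = 0.00237336
  Personal: 0.062 × 0.183 × 0.232 = 0.002632272
Sum = 0.005389632.
Largest term belongs to Personal, so Personal is most probable.

Personal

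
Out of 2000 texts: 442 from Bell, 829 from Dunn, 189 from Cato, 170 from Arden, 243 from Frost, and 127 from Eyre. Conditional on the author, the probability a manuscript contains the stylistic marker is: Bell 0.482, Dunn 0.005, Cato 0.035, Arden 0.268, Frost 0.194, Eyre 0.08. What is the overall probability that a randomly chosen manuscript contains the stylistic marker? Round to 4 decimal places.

By Bayes' rule, posterior ∝ prior × likelihood:
  Bell: 0.221 × 0.482 = 0.106522
  Dunn: 0.4145 × 0.005 = 0.0020725
  Cato: 0.0945 × 0.035 = 0.0033075
  Arden: 0.085 × 0.268 = 0.02278
  Frost: 0.1215 × 0.194 = 0.023571
  Eyre: 0.0635 × 0.08 = 0.00508
P(marker) = 0.106522 + 0.0020725 + 0.0033075 + 0.02278 + 0.023571 + 0.00508 = 0.163333 → 0.1633.

0.1633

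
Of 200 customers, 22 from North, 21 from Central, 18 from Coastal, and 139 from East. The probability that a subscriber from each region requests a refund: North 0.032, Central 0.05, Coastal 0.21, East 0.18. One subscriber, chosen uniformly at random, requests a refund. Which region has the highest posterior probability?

East

Compute prior × likelihood for every hypothesis:
  North: 0.11 × 0.032 = 0.00352
  Central: 0.105 × 0.05 = 0.00525
  Coastal: 0.09 × 0.21 = 0.0189
  East: 0.695 × 0.18 = 0.1251
Normalizing constant = 0.15277.
Largest term belongs to East, so East is most probable.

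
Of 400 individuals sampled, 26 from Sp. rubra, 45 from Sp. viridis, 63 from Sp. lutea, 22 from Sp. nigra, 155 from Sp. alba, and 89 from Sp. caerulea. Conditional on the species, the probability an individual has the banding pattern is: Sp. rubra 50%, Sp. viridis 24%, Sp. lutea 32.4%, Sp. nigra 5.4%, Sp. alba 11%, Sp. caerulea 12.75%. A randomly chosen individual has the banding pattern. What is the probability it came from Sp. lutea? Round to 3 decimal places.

Unnormalized posteriors (prior × likelihood):
  Sp. rubra: 0.065 × 0.5 = 0.0325
  Sp. viridis: 0.1125 × 0.24 = 0.027
  Sp. lutea: 0.1575 × 0.324 = 0.05103
  Sp. nigra: 0.055 × 0.054 = 0.00297
  Sp. alba: 0.3875 × 0.11 = 0.042625
  Sp. caerulea: 0.2225 × 0.1275 = 0.02836875
Total = 0.18449375.
P(Sp. lutea | evidence) = 0.05103 / 0.18449375 ≈ 0.277.

0.277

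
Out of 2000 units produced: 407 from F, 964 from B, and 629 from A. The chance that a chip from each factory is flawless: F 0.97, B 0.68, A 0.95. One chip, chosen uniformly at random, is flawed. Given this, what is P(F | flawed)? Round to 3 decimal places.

0.035

Taking complements, P(flawed | each) = F 0.03, B 0.32, A 0.05.
Prior × likelihood for each hypothesis:
  F: 0.2035 × 0.03 = 0.006105
  B: 0.482 × 0.32 = 0.15424
  A: 0.3145 × 0.05 = 0.015725
Total = 0.17607.
P(F | evidence) = 0.006105 / 0.17607 ≈ 0.035.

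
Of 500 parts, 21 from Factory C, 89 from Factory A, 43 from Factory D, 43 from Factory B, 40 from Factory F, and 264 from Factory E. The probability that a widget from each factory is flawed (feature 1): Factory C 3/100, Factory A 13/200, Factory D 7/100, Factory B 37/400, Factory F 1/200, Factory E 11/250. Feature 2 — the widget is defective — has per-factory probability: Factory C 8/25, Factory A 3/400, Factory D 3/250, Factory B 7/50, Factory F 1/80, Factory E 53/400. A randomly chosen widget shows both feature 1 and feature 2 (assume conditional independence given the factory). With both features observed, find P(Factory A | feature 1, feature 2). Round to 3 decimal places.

0.018

Compute prior × likelihood for every hypothesis:
  Factory C: 0.042 × 0.03 × 0.32 = 0.0004032
  Factory A: 0.178 × 0.065 × 0.0075 = 0.000086775
  Factory D: 0.086 × 0.07 × 0.012 = 0.00007224
  Factory B: 0.086 × 0.0925 × 0.14 = 0.0011137
  Factory F: 0.08 × 0.005 × 0.0125 = 0.000005
  Factory E: 0.528 × 0.044 × 0.1325 = 0.00307824
Sum = 0.004759155.
P(Factory A | evidence) = 0.000086775 / 0.004759155 ≈ 0.018.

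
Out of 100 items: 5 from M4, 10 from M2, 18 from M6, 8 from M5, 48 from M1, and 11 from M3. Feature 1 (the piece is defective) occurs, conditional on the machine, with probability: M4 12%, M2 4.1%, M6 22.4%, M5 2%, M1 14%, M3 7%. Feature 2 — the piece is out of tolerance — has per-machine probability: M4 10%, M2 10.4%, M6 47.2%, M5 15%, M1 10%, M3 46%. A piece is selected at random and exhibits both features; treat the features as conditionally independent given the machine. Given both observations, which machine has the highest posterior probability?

M6

Prior × likelihood for each hypothesis:
  M4: 0.05 × 0.12 × 0.1 = 0.0006
  M2: 0.1 × 0.041 × 0.104 = 0.0004264
  M6: 0.18 × 0.224 × 0.472 = 0.01903104
  M5: 0.08 × 0.02 × 0.15 = 0.00024
  M1: 0.48 × 0.14 × 0.1 = 0.00672
  M3: 0.11 × 0.07 × 0.46 = 0.003542
Sum = 0.03055944.
Largest term belongs to M6, so M6 is most probable.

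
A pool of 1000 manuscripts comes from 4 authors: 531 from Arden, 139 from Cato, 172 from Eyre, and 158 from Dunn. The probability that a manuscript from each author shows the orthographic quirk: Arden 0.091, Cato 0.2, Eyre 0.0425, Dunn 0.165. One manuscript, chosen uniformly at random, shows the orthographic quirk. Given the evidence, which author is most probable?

Unnormalized posteriors (prior × likelihood):
  Arden: 0.531 × 0.091 = 0.048321
  Cato: 0.139 × 0.2 = 0.0278
  Eyre: 0.172 × 0.0425 = 0.00731
  Dunn: 0.158 × 0.165 = 0.02607
Total = 0.109501.
Largest term belongs to Arden, so Arden is most probable.

Arden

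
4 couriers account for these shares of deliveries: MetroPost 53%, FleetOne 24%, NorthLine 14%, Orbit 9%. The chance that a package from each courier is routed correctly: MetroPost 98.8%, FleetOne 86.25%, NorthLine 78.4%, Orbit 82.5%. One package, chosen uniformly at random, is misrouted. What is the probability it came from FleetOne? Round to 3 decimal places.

0.387

Taking complements, P(misrouted | each) = MetroPost 0.012, FleetOne 0.1375, NorthLine 0.216, Orbit 0.175.
Unnormalized posteriors (prior × likelihood):
  MetroPost: 0.53 × 0.012 = 0.00636
  FleetOne: 0.24 × 0.1375 = 0.033
  NorthLine: 0.14 × 0.216 = 0.03024
  Orbit: 0.09 × 0.175 = 0.01575
Normalizing constant = 0.08535.
P(FleetOne | evidence) = 0.033 / 0.08535 ≈ 0.387.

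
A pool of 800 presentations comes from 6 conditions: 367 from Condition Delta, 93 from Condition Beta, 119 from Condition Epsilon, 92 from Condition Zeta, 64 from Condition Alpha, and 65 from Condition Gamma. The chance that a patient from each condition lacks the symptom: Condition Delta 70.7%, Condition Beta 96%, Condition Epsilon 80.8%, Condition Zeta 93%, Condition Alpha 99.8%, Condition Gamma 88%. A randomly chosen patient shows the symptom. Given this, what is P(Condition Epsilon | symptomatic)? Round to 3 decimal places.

Taking complements, P(symptomatic | each) = Condition Delta 0.293, Condition Beta 0.04, Condition Epsilon 0.192, Condition Zeta 0.07, Condition Alpha 0.002, Condition Gamma 0.12.
By Bayes' rule, posterior ∝ prior × likelihood:
  Condition Delta: 0.45875 × 0.293 = 0.13441375
  Condition Beta: 0.11625 × 0.04 = 0.00465
  Condition Epsilon: 0.14875 × 0.192 = 0.02856
  Condition Zeta: 0.115 × 0.07 = 0.00805
  Condition Alpha: 0.08 × 0.002 = 0.00016
  Condition Gamma: 0.08125 × 0.12 = 0.00975
Total = 0.18558375.
P(Condition Epsilon | evidence) = 0.02856 / 0.18558375 ≈ 0.154.

0.154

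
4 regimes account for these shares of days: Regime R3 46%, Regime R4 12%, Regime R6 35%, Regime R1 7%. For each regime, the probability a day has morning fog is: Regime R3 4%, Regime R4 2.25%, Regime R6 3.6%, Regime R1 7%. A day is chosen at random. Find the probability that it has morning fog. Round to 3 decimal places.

Prior × likelihood for each hypothesis:
  Regime R3: 0.46 × 0.04 = 0.0184
  Regime R4: 0.12 × 0.0225 = 0.0027
  Regime R6: 0.35 × 0.036 = 0.0126
  Regime R1: 0.07 × 0.07 = 0.0049
P(fog) = 0.0184 + 0.0027 + 0.0126 + 0.0049 = 0.0386 → 0.039.

0.039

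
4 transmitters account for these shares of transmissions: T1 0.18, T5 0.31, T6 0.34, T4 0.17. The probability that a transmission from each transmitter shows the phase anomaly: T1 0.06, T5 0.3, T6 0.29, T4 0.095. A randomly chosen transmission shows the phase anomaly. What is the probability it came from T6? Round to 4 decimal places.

0.4512

Compute prior × likelihood for every hypothesis:
  T1: 0.18 × 0.06 = 0.0108
  T5: 0.31 × 0.3 = 0.093
  T6: 0.34 × 0.29 = 0.0986
  T4: 0.17 × 0.095 = 0.01615
Sum = 0.21855.
P(T6 | evidence) = 0.0986 / 0.21855 ≈ 0.4512.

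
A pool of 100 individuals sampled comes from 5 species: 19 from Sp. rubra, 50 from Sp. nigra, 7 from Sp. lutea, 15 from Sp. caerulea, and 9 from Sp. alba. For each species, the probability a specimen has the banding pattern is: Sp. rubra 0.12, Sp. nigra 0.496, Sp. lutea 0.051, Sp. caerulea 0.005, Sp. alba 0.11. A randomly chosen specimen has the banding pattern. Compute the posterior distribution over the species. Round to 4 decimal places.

Compute prior × likelihood for every hypothesis:
  Sp. rubra: 0.19 × 0.12 = 0.0228
  Sp. nigra: 0.5 × 0.496 = 0.248
  Sp. lutea: 0.07 × 0.051 = 0.00357
  Sp. caerulea: 0.15 × 0.005 = 0.00075
  Sp. alba: 0.09 × 0.11 = 0.0099
Total = 0.28502.
P(Sp. rubra | banded) = 0.0228/0.28502 ≈ 0.0800
P(Sp. nigra | banded) = 0.248/0.28502 ≈ 0.8701
P(Sp. lutea | banded) = 0.00357/0.28502 ≈ 0.0125
P(Sp. caerulea | banded) = 0.00075/0.28502 ≈ 0.0026
P(Sp. alba | banded) = 0.0099/0.28502 ≈ 0.0347
(Check: 0.0800+0.8701+0.0125+0.0026+0.0347 = 0.9999.)

Sp. rubra 0.0800, Sp. nigra 0.8701, Sp. lutea 0.0125, Sp. caerulea 0.0026, Sp. alba 0.0347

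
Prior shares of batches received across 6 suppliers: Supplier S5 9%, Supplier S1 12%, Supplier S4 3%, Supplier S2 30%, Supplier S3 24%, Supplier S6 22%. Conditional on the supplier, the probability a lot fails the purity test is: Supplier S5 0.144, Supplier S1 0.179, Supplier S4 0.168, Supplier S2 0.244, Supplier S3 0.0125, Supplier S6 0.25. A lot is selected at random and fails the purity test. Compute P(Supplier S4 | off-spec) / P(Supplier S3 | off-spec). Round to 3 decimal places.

Unnormalized posteriors (prior × likelihood):
  Supplier S5: 0.09 × 0.144 = 0.01296
  Supplier S1: 0.12 × 0.179 = 0.02148
  Supplier S4: 0.03 × 0.168 = 0.00504
  Supplier S2: 0.3 × 0.244 = 0.0732
  Supplier S3: 0.24 × 0.0125 = 0.003
  Supplier S6: 0.22 × 0.25 = 0.055
Normalizing constant = 0.17068.
The ratio is 0.00504 / 0.003 (the normalizer cancels) = 1.680.

1.680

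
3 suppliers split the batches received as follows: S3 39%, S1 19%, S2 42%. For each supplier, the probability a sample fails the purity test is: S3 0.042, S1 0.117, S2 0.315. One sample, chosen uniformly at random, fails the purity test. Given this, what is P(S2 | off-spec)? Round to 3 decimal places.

0.774

Prior × likelihood for each hypothesis:
  S3: 0.39 × 0.042 = 0.01638
  S1: 0.19 × 0.117 = 0.02223
  S2: 0.42 × 0.315 = 0.1323
Sum = 0.17091.
P(S2 | evidence) = 0.1323 / 0.17091 ≈ 0.774.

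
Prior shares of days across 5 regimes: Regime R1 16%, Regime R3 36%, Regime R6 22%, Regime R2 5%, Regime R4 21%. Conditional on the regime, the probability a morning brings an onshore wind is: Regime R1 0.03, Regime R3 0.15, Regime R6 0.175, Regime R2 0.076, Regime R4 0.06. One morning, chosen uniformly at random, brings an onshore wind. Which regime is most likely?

Compute prior × likelihood for every hypothesis:
  Regime R1: 0.16 × 0.03 = 0.0048
  Regime R3: 0.36 × 0.15 = 0.054
  Regime R6: 0.22 × 0.175 = 0.0385
  Regime R2: 0.05 × 0.076 = 0.0038
  Regime R4: 0.21 × 0.06 = 0.0126
Sum = 0.1137.
Largest term belongs to Regime R3, so Regime R3 is most probable.

Regime R3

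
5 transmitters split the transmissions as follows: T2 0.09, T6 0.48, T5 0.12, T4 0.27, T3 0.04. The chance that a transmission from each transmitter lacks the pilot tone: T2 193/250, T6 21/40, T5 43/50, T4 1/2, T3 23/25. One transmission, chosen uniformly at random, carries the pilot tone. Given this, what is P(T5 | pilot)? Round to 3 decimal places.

Taking complements, P(pilot | each) = T2 0.228, T6 0.475, T5 0.14, T4 0.5, T3 0.08.
Prior × likelihood for each hypothesis:
  T2: 0.09 × 0.228 = 0.02052
  T6: 0.48 × 0.475 = 0.228
  T5: 0.12 × 0.14 = 0.0168
  T4: 0.27 × 0.5 = 0.135
  T3: 0.04 × 0.08 = 0.0032
Normalizing constant = 0.40352.
P(T5 | evidence) = 0.0168 / 0.40352 ≈ 0.042.

0.042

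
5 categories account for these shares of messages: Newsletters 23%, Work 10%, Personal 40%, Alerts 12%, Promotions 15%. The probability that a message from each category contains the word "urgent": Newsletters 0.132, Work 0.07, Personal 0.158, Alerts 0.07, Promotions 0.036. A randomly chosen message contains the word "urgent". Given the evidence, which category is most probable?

Personal

Unnormalized posteriors (prior × likelihood):
  Newsletters: 0.23 × 0.132 = 0.03036
  Work: 0.1 × 0.07 = 0.007
  Personal: 0.4 × 0.158 = 0.0632
  Alerts: 0.12 × 0.07 = 0.0084
  Promotions: 0.15 × 0.036 = 0.0054
Total = 0.11436.
Largest term belongs to Personal, so Personal is most probable.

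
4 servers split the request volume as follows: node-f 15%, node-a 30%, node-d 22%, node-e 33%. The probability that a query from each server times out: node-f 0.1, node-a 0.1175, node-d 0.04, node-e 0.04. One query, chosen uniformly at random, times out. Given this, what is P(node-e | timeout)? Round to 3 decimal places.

0.183

By Bayes' rule, posterior ∝ prior × likelihood:
  node-f: 0.15 × 0.1 = 0.015
  node-a: 0.3 × 0.1175 = 0.03525
  node-d: 0.22 × 0.04 = 0.0088
  node-e: 0.33 × 0.04 = 0.0132
Normalizing constant = 0.07225.
P(node-e | evidence) = 0.0132 / 0.07225 ≈ 0.183.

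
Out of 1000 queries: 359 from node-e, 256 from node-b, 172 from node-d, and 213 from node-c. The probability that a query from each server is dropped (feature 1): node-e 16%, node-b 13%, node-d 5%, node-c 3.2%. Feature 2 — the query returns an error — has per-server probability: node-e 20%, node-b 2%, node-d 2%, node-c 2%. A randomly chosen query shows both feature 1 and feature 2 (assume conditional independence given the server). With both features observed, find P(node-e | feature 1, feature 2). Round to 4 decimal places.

By Bayes' rule, posterior ∝ prior × likelihood:
  node-e: 0.359 × 0.16 × 0.2 = 0.011488
  node-b: 0.256 × 0.13 × 0.02 = 0.0006656
  node-d: 0.172 × 0.05 × 0.02 = 0.000172
  node-c: 0.213 × 0.032 × 0.02 = 0.00013632
Sum = 0.01246192.
P(node-e | evidence) = 0.011488 / 0.01246192 ≈ 0.9218.

0.9218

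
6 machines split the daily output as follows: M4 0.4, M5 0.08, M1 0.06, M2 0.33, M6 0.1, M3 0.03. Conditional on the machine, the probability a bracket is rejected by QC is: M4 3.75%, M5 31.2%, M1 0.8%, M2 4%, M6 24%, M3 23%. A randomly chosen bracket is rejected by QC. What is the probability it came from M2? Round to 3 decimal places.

0.156

Prior × likelihood for each hypothesis:
  M4: 0.4 × 0.0375 = 0.015
  M5: 0.08 × 0.312 = 0.02496
  M1: 0.06 × 0.008 = 0.00048
  M2: 0.33 × 0.04 = 0.0132
  M6: 0.1 × 0.24 = 0.024
  M3: 0.03 × 0.23 = 0.0069
Sum = 0.08454.
P(M2 | evidence) = 0.0132 / 0.08454 ≈ 0.156.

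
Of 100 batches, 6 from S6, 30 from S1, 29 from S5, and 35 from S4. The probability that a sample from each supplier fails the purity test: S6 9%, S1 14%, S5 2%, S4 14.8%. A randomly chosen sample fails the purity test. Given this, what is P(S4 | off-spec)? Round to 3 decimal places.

Prior × likelihood for each hypothesis:
  S6: 0.06 × 0.09 = 0.0054
  S1: 0.3 × 0.14 = 0.042
  S5: 0.29 × 0.02 = 0.0058
  S4: 0.35 × 0.148 = 0.0518
Total = 0.105.
P(S4 | evidence) = 0.0518 / 0.105 ≈ 0.493.

0.493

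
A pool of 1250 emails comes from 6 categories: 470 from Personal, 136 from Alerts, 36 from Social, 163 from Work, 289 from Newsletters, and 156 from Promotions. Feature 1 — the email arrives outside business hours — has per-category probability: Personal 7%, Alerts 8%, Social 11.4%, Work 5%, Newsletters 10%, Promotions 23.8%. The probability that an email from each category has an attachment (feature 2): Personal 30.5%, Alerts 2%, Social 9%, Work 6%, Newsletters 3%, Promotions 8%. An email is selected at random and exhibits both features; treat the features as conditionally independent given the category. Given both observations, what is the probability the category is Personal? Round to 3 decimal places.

Compute prior × likelihood for every hypothesis:
  Personal: 0.376 × 0.07 × 0.305 = 0.0080276
  Alerts: 0.1088 × 0.08 × 0.02 = 0.00017408
  Social: 0.0288 × 0.114 × 0.09 = 0.000295488
  Work: 0.1304 × 0.05 × 0.06 = 0.0003912
  Newsletters: 0.2312 × 0.1 × 0.03 = 0.0006936
  Promotions: 0.1248 × 0.238 × 0.08 = 0.002376192
Sum = 0.01195816.
P(Personal | evidence) = 0.0080276 / 0.01195816 ≈ 0.671.

0.671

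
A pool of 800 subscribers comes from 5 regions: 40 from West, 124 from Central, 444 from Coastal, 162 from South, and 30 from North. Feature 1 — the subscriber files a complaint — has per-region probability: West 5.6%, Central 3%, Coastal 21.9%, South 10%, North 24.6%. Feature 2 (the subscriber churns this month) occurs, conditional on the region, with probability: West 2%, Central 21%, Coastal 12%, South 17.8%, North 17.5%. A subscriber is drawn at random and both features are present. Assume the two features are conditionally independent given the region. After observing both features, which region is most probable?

Coastal

Unnormalized posteriors (prior × likelihood):
  West: 0.05 × 0.056 × 0.02 = 0.000056
  Central: 0.155 × 0.03 × 0.21 = 0.0009765
  Coastal: 0.555 × 0.219 × 0.12 = 0.0145854
  South: 0.2025 × 0.1 × 0.178 = 0.0036045
  North: 0.0375 × 0.246 × 0.175 = 0.001614375
Normalizing constant = 0.020836775.
Largest term belongs to Coastal, so Coastal is most probable.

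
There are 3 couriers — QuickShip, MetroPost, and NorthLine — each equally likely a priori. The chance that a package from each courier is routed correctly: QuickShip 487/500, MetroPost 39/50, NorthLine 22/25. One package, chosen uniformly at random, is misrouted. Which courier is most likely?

MetroPost

Taking complements, P(misrouted | each) = QuickShip 0.026, MetroPost 0.22, NorthLine 0.12.
With a uniform prior (1/3 each), posterior ∝ likelihood:
  QuickShip: 0.026
  MetroPost: 0.22
  NorthLine: 0.12
Normalizing constant = 0.366.
Largest term belongs to MetroPost, so MetroPost is most probable.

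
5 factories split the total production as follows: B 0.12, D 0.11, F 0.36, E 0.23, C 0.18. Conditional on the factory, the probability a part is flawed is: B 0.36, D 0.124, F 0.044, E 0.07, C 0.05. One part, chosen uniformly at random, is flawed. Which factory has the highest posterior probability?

B

Compute prior × likelihood for every hypothesis:
  B: 0.12 × 0.36 = 0.0432
  D: 0.11 × 0.124 = 0.01364
  F: 0.36 × 0.044 = 0.01584
  E: 0.23 × 0.07 = 0.0161
  C: 0.18 × 0.05 = 0.009
Sum = 0.09778.
Largest term belongs to B, so B is most probable.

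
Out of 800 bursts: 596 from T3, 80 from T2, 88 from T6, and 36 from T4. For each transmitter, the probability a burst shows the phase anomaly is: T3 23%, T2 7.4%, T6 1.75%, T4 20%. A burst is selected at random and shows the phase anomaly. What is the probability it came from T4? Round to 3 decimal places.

0.047

Prior × likelihood for each hypothesis:
  T3: 0.745 × 0.23 = 0.17135
  T2: 0.1 × 0.074 = 0.0074
  T6: 0.11 × 0.0175 = 0.001925
  T4: 0.045 × 0.2 = 0.009
Normalizing constant = 0.189675.
P(T4 | evidence) = 0.009 / 0.189675 ≈ 0.047.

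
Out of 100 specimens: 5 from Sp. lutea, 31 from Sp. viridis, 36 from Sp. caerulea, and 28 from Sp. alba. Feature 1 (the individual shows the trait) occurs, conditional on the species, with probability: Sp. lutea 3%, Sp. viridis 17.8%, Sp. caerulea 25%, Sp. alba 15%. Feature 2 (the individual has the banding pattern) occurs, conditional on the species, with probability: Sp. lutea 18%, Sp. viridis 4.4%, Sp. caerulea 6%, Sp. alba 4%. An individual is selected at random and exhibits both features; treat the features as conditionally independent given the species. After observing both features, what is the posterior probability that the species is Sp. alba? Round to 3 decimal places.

Unnormalized posteriors (prior × likelihood):
  Sp. lutea: 0.05 × 0.03 × 0.18 = 0.00027
  Sp. viridis: 0.31 × 0.178 × 0.044 = 0.00242792
  Sp. caerulea: 0.36 × 0.25 × 0.06 = 0.0054
  Sp. alba: 0.28 × 0.15 × 0.04 = 0.00168
Normalizing constant = 0.00977792.
P(Sp. alba | evidence) = 0.00168 / 0.00977792 ≈ 0.172.

0.172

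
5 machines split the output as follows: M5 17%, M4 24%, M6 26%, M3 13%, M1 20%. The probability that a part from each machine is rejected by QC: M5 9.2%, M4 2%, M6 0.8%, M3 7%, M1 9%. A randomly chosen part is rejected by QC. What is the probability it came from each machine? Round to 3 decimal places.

By Bayes' rule, posterior ∝ prior × likelihood:
  M5: 0.17 × 0.092 = 0.01564
  M4: 0.24 × 0.02 = 0.0048
  M6: 0.26 × 0.008 = 0.00208
  M3: 0.13 × 0.07 = 0.0091
  M1: 0.2 × 0.09 = 0.018
Total = 0.04962.
P(M5 | rejected) = 0.01564/0.04962 ≈ 0.315
P(M4 | rejected) = 0.0048/0.04962 ≈ 0.097
P(M6 | rejected) = 0.00208/0.04962 ≈ 0.042
P(M3 | rejected) = 0.0091/0.04962 ≈ 0.183
P(M1 | rejected) = 0.018/0.04962 ≈ 0.363

M5 0.315, M4 0.097, M6 0.042, M3 0.183, M1 0.363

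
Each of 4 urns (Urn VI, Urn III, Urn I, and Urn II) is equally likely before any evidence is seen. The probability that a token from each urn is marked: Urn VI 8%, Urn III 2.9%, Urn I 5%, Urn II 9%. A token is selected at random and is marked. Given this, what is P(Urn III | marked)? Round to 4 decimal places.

Since the prior is uniform, the posterior is proportional to the likelihood:
  Urn VI: 0.08
  Urn III: 0.029
  Urn I: 0.05
  Urn II: 0.09
Normalizing constant = 0.249.
P(Urn III | evidence) = 0.029 / 0.249 ≈ 0.1165.

0.1165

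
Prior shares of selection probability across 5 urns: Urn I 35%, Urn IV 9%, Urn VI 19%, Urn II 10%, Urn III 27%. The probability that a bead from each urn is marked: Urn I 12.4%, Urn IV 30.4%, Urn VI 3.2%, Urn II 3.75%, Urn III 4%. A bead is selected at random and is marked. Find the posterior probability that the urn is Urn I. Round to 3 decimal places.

By Bayes' rule, posterior ∝ prior × likelihood:
  Urn I: 0.35 × 0.124 = 0.0434
  Urn IV: 0.09 × 0.304 = 0.02736
  Urn VI: 0.19 × 0.032 = 0.00608
  Urn II: 0.1 × 0.0375 = 0.00375
  Urn III: 0.27 × 0.04 = 0.0108
Total = 0.09139.
P(Urn I | evidence) = 0.0434 / 0.09139 ≈ 0.475.

0.475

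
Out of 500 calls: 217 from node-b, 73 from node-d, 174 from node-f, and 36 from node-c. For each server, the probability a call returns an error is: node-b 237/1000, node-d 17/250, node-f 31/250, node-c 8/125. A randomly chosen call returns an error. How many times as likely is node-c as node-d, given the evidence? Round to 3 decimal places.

By Bayes' rule, posterior ∝ prior × likelihood:
  node-b: 0.434 × 0.237 = 0.102858
  node-d: 0.146 × 0.068 = 0.009928
  node-f: 0.348 × 0.124 = 0.043152
  node-c: 0.072 × 0.064 = 0.004608
Normalizing constant = 0.160546.
The ratio is 0.004608 / 0.009928 (the normalizer cancels) = 0.464.

0.464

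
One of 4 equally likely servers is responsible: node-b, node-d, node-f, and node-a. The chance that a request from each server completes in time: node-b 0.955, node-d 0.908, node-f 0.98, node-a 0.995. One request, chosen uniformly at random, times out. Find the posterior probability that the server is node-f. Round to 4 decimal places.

0.1235

Taking complements, P(timeout | each) = node-b 0.045, node-d 0.092, node-f 0.02, node-a 0.005.
With a uniform prior (1/4 each), posterior ∝ likelihood:
  node-b: 0.045
  node-d: 0.092
  node-f: 0.02
  node-a: 0.005
Normalizing constant = 0.162.
P(node-f | evidence) = 0.02 / 0.162 ≈ 0.1235.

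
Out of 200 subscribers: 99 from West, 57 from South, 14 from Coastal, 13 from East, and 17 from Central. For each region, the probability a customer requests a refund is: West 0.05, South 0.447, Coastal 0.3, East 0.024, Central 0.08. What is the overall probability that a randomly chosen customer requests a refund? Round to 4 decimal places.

Unnormalized posteriors (prior × likelihood):
  West: 0.495 × 0.05 = 0.02475
  South: 0.285 × 0.447 = 0.127395
  Coastal: 0.07 × 0.3 = 0.021
  East: 0.065 × 0.024 = 0.00156
  Central: 0.085 × 0.08 = 0.0068
P(refund) = 0.02475 + 0.127395 + 0.021 + 0.00156 + 0.0068 = 0.181505 → 0.1815.

0.1815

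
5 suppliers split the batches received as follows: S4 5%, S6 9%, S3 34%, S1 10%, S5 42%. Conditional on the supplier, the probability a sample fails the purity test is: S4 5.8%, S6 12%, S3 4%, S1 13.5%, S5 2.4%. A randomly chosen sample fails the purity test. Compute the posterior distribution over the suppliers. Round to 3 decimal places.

By Bayes' rule, posterior ∝ prior × likelihood:
  S4: 0.05 × 0.058 = 0.0029
  S6: 0.09 × 0.12 = 0.0108
  S3: 0.34 × 0.04 = 0.0136
  S1: 0.1 × 0.135 = 0.0135
  S5: 0.42 × 0.024 = 0.01008
Normalizing constant = 0.05088.
P(S4 | off-spec) = 0.0029/0.05088 ≈ 0.057
P(S6 | off-spec) = 0.0108/0.05088 ≈ 0.212
P(S3 | off-spec) = 0.0136/0.05088 ≈ 0.267
P(S1 | off-spec) = 0.0135/0.05088 ≈ 0.265
P(S5 | off-spec) = 0.01008/0.05088 ≈ 0.198
(Check: 0.057+0.212+0.267+0.265+0.198 = 0.999.)

S4 0.057, S6 0.212, S3 0.267, S1 0.265, S5 0.198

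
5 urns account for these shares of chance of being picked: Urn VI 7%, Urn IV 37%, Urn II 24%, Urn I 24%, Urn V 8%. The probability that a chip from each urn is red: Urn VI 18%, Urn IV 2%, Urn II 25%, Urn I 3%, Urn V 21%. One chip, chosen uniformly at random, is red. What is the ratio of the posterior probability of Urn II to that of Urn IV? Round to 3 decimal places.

Compute prior × likelihood for every hypothesis:
  Urn VI: 0.07 × 0.18 = 0.0126
  Urn IV: 0.37 × 0.02 = 0.0074
  Urn II: 0.24 × 0.25 = 0.06
  Urn I: 0.24 × 0.03 = 0.0072
  Urn V: 0.08 × 0.21 = 0.0168
Total = 0.104.
The ratio is 0.06 / 0.0074 (the normalizer cancels) = 8.108.

8.108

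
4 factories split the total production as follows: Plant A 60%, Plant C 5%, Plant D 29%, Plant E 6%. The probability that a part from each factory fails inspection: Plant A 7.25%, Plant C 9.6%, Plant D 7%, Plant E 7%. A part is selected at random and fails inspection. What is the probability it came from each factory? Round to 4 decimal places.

Plant A 0.5975, Plant C 0.0659, Plant D 0.2788, Plant E 0.0577

Unnormalized posteriors (prior × likelihood):
  Plant A: 0.6 × 0.0725 = 0.0435
  Plant C: 0.05 × 0.096 = 0.0048
  Plant D: 0.29 × 0.07 = 0.0203
  Plant E: 0.06 × 0.07 = 0.0042
Sum = 0.0728.
P(Plant A | nonconforming) = 0.0435/0.0728 ≈ 0.5975
P(Plant C | nonconforming) = 0.0048/0.0728 ≈ 0.0659
P(Plant D | nonconforming) = 0.0203/0.0728 ≈ 0.2788
P(Plant E | nonconforming) = 0.0042/0.0728 ≈ 0.0577
(Check: 0.5975+0.0659+0.2788+0.0577 = 0.9999.)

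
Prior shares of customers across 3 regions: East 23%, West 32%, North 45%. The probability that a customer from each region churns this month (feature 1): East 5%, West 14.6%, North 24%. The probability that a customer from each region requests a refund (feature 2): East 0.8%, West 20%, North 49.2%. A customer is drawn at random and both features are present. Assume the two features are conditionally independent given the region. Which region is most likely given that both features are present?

By Bayes' rule, posterior ∝ prior × likelihood:
  East: 0.23 × 0.05 × 0.008 = 0.000092
  West: 0.32 × 0.146 × 0.2 = 0.009344
  North: 0.45 × 0.24 × 0.492 = 0.053136
Sum = 0.062572.
Largest term belongs to North, so North is most probable.

North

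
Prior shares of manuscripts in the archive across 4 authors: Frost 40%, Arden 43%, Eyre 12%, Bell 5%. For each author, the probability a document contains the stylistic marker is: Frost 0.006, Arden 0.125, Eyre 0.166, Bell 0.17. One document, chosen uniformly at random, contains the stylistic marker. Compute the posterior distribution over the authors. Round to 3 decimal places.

Prior × likelihood for each hypothesis:
  Frost: 0.4 × 0.006 = 0.0024
  Arden: 0.43 × 0.125 = 0.05375
  Eyre: 0.12 × 0.166 = 0.01992
  Bell: 0.05 × 0.17 = 0.0085
Normalizing constant = 0.08457.
P(Frost | marker) = 0.0024/0.08457 ≈ 0.028
P(Arden | marker) = 0.05375/0.08457 ≈ 0.636
P(Eyre | marker) = 0.01992/0.08457 ≈ 0.236
P(Bell | marker) = 0.0085/0.08457 ≈ 0.101
(Check: 0.028+0.636+0.236+0.101 = 1.001.)

Frost 0.028, Arden 0.636, Eyre 0.236, Bell 0.101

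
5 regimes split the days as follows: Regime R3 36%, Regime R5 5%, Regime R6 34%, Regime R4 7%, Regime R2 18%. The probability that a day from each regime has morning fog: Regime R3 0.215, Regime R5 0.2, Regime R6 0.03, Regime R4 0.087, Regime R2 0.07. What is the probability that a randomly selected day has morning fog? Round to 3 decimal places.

0.116

Compute prior × likelihood for every hypothesis:
  Regime R3: 0.36 × 0.215 = 0.0774
  Regime R5: 0.05 × 0.2 = 0.01
  Regime R6: 0.34 × 0.03 = 0.0102
  Regime R4: 0.07 × 0.087 = 0.00609
  Regime R2: 0.18 × 0.07 = 0.0126
P(fog) = 0.0774 + 0.01 + 0.0102 + 0.00609 + 0.0126 = 0.11629 → 0.116.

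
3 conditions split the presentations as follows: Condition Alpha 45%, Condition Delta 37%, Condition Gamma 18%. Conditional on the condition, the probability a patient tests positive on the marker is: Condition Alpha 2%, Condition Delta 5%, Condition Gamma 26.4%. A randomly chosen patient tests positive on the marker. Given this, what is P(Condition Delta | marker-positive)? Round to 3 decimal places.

Compute prior × likelihood for every hypothesis:
  Condition Alpha: 0.45 × 0.02 = 0.009
  Condition Delta: 0.37 × 0.05 = 0.0185
  Condition Gamma: 0.18 × 0.264 = 0.04752
Sum = 0.07502.
P(Condition Delta | evidence) = 0.0185 / 0.07502 ≈ 0.247.

0.247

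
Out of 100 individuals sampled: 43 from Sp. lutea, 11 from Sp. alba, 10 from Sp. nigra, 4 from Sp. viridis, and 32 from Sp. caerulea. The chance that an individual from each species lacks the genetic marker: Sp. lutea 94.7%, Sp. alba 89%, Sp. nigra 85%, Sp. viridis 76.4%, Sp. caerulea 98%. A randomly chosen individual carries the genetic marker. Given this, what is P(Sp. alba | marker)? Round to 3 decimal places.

0.184

Taking complements, P(marker | each) = Sp. lutea 0.053, Sp. alba 0.11, Sp. nigra 0.15, Sp. viridis 0.236, Sp. caerulea 0.02.
Prior × likelihood for each hypothesis:
  Sp. lutea: 0.43 × 0.053 = 0.02279
  Sp. alba: 0.11 × 0.11 = 0.0121
  Sp. nigra: 0.1 × 0.15 = 0.015
  Sp. viridis: 0.04 × 0.236 = 0.00944
  Sp. caerulea: 0.32 × 0.02 = 0.0064
Total = 0.06573.
P(Sp. alba | evidence) = 0.0121 / 0.06573 ≈ 0.184.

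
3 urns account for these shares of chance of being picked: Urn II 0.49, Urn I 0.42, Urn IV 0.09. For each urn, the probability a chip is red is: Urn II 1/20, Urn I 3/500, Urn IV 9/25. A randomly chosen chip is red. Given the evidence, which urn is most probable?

Unnormalized posteriors (prior × likelihood):
  Urn II: 0.49 × 0.05 = 0.0245
  Urn I: 0.42 × 0.006 = 0.00252
  Urn IV: 0.09 × 0.36 = 0.0324
Total = 0.05942.
Largest term belongs to Urn IV, so Urn IV is most probable.

Urn IV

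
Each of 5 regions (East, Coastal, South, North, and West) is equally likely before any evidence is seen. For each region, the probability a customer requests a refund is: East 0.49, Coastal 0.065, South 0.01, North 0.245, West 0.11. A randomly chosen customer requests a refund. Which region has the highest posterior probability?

With a uniform prior (1/5 each), posterior ∝ likelihood:
  East: 0.49
  Coastal: 0.065
  South: 0.01
  North: 0.245
  West: 0.11
Total = 0.92.
Largest term belongs to East, so East is most probable.

East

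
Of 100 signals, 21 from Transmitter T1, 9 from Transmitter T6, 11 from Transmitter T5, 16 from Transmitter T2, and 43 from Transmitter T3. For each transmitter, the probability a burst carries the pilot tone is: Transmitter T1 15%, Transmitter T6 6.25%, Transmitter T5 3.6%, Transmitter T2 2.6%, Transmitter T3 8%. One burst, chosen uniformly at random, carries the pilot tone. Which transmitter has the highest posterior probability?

Transmitter T3

Unnormalized posteriors (prior × likelihood):
  Transmitter T1: 0.21 × 0.15 = 0.0315
  Transmitter T6: 0.09 × 0.0625 = 0.005625
  Transmitter T5: 0.11 × 0.036 = 0.00396
  Transmitter T2: 0.16 × 0.026 = 0.00416
  Transmitter T3: 0.43 × 0.08 = 0.0344
Sum = 0.079645.
Largest term belongs to Transmitter T3, so Transmitter T3 is most probable.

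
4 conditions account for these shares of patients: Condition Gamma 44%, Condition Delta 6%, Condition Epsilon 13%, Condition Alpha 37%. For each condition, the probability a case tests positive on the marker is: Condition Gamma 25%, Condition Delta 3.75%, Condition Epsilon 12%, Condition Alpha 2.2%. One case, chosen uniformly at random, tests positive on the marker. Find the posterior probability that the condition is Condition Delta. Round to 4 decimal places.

0.0165

By Bayes' rule, posterior ∝ prior × likelihood:
  Condition Gamma: 0.44 × 0.25 = 0.11
  Condition Delta: 0.06 × 0.0375 = 0.00225
  Condition Epsilon: 0.13 × 0.12 = 0.0156
  Condition Alpha: 0.37 × 0.022 = 0.00814
Total = 0.13599.
P(Condition Delta | evidence) = 0.00225 / 0.13599 ≈ 0.0165.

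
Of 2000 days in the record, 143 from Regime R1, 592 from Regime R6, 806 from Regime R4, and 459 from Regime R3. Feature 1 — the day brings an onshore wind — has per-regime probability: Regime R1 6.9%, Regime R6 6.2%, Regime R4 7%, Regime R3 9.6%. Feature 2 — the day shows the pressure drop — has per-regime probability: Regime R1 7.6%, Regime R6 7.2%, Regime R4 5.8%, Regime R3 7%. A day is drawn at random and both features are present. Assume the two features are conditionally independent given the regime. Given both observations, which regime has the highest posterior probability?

Regime R4

Compute prior × likelihood for every hypothesis:
  Regime R1: 0.0715 × 0.069 × 0.076 = 0.000374946
  Regime R6: 0.296 × 0.062 × 0.072 = 0.001321344
  Regime R4: 0.403 × 0.07 × 0.058 = 0.00163618
  Regime R3: 0.2295 × 0.096 × 0.07 = 0.00154224
Total = 0.00487471.
Largest term belongs to Regime R4, so Regime R4 is most probable.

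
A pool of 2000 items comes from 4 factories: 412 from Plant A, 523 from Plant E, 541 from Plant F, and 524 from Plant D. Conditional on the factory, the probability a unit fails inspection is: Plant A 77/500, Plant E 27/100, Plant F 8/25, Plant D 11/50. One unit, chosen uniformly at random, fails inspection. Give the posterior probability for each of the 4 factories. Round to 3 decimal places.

Prior × likelihood for each hypothesis:
  Plant A: 0.206 × 0.154 = 0.031724
  Plant E: 0.2615 × 0.27 = 0.070605
  Plant F: 0.2705 × 0.32 = 0.08656
  Plant D: 0.262 × 0.22 = 0.05764
Total = 0.246529.
P(Plant A | nonconforming) = 0.031724/0.246529 ≈ 0.129
P(Plant E | nonconforming) = 0.070605/0.246529 ≈ 0.286
P(Plant F | nonconforming) = 0.08656/0.246529 ≈ 0.351
P(Plant D | nonconforming) = 0.05764/0.246529 ≈ 0.234
(Check: 0.129+0.286+0.351+0.234 = 1.000.)

Plant A 0.129, Plant E 0.286, Plant F 0.351, Plant D 0.234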